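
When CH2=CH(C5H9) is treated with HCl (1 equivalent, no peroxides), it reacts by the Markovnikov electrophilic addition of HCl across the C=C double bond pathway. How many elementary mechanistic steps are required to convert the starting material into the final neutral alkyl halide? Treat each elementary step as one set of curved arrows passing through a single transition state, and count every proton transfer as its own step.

3

Step 1: Protonation of the alkene by HCl: the π bond acts as the nucleophile and picks up H⁺, giving the more stable (Markovnikov) secondary carbocation. The H–Cl bond breaks heterolytically, releasing Cl⁻.
Step 2: Carbocation rearrangement: a 1,2-hydride shift from the adjacent cyclopentyl carbon converts the initially-formed secondary cation into the more stable tertiary cation.
Step 3: The Cl⁻ anion donates a lone pair to the carbocation, forming the new C–Cl σ-bond and giving the neutral alkyl halide.
Total: 3 elementary steps.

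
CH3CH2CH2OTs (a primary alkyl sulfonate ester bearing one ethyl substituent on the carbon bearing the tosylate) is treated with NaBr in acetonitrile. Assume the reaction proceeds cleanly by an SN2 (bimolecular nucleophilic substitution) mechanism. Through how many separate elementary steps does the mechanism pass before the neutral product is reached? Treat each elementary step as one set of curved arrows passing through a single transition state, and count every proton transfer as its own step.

Step 1: Backside attack by Br⁻ on the carbon bearing the tosylate: the new C–Br bond forms as the C–O bond breaks, with Walden inversion at carbon.
Total: 1 elementary step.

1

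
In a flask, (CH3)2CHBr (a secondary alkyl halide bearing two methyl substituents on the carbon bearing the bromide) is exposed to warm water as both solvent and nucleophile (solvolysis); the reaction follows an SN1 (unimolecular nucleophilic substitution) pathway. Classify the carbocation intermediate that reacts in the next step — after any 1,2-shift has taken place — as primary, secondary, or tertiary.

secondary

Step 1: Ionisation: the C–Br σ-bond cleaves heterolytically; both bonding electrons depart with Br⁻, leaving a secondary carbocation at the α-carbon.
No single 1,2-shift to an adjacent carbon would give a more-substituted cation, so no rearrangement occurs.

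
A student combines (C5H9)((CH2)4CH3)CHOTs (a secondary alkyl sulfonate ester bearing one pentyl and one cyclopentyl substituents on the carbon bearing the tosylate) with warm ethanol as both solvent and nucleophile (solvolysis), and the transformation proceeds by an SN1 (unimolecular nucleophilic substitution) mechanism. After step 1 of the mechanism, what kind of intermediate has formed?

secondary carbocation

Step 1: The C–O bond breaks with both electrons going to the tosylate; TsO⁻ leaves and a secondary carbocation remains.
After step 1 the species present is a secondary carbocation.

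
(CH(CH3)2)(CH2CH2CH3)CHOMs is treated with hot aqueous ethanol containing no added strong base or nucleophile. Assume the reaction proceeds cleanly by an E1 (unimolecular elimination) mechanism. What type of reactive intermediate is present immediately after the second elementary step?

Step 1: Rate-determining heterolysis of the C–O bond gives MsO⁻ and a secondary carbocation.
Step 2: Carbocation rearrangement: a 1,2-hydride shift from the adjacent isopropyl carbon converts the initially-formed secondary cation into the more stable tertiary cation.
After step 2 the species present is a tertiary carbocation.

tertiary carbocation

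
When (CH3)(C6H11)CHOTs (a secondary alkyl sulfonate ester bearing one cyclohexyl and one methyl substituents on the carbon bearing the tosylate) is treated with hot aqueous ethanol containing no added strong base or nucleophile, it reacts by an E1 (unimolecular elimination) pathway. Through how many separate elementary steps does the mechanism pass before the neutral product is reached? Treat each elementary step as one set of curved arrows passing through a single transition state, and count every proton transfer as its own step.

Step 1: Rate-determining heterolysis of the C–O bond gives TsO⁻ and a secondary carbocation.
Step 2: A 1,2-hydride shift from the adjacent cyclohexyl carbon moves the positive charge from the secondary centre to an adjacent carbon, generating a more stable tertiary carbocation.
Step 3: A water (or ethanol) molecule (solvent) deprotonates a β-carbon; as the C–H bond breaks, those electrons form the new alkene π bond.
Total: 3 elementary steps.

3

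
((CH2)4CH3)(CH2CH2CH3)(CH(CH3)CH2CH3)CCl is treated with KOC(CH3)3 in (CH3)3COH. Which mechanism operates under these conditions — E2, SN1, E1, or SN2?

E2

Conditions: a strong/bulky base with a tertiary substrate bearing a β-hydrogen.
These conditions are the textbook signature of the E2 pathway.
A strong (often hindered) base removes a β-H in concert with loss of the leaving group — bimolecular elimination.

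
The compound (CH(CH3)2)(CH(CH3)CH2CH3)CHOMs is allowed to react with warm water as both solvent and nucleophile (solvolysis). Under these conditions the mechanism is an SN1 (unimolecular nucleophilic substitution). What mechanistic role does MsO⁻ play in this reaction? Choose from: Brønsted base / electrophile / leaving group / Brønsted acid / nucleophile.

Step 1: The C–O bond breaks with both electrons going to the mesylate; MsO⁻ leaves and a secondary carbocation remains.
MsO⁻ departs with both electrons of the breaking σ-bond — that is the definition of a leaving group.

leaving group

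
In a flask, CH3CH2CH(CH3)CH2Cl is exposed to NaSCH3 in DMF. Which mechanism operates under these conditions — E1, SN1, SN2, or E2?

SN2

Conditions: a primary substrate with a strong nucleophile in the polar aprotic solvent DMF.
These conditions are the textbook signature of the SN2 pathway.
An unhindered substrate with a strong nucleophile in a polar aprotic solvent favours one-step backside displacement.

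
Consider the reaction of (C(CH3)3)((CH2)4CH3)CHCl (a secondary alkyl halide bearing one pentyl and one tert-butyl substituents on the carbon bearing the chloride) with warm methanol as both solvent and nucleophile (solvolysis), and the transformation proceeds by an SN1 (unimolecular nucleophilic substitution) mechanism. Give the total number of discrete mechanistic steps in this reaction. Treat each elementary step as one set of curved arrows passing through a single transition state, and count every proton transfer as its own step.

4

Step 1: Ionisation: the C–Cl σ-bond cleaves heterolytically; both bonding electrons depart with Cl⁻, leaving a secondary carbocation at the α-carbon.
Step 2: Carbocation rearrangement: a 1,2-methyl shift from the adjacent tert-butyl carbon converts the initially-formed secondary cation into the more stable tertiary cation.
Step 3: Nucleophilic capture: the oxygen of CH3OH bonds to the cationic carbon, producing an oxonium-ion intermediate.
Step 4: Deprotonation of the oxonium oxygen by solvent methanol yields the neutral ether.
Total: 4 elementary steps.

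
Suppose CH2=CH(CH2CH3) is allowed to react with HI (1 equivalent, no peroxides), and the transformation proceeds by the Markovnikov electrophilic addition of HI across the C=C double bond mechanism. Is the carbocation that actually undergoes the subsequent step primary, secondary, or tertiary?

secondary

Step 1: Electrophilic addition begins with the π(C=C) electrons forming a bond to the proton of HI. Following Markovnikov's rule, the resulting cation is secondary. The H–I bond breaks heterolytically, releasing I⁻.
No single 1,2-shift to an adjacent carbon would give a more-substituted cation, so no rearrangement occurs.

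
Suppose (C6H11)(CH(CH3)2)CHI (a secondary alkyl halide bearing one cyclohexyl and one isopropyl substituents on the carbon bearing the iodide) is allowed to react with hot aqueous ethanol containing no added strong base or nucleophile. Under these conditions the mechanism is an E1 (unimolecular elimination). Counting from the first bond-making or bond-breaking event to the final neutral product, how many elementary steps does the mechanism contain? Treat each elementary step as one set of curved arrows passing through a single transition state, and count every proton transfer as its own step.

3

Step 1: Rate-determining heterolysis of the C–I bond gives I⁻ and a secondary carbocation.
Step 2: A 1,2-hydride shift from the adjacent cyclohexyl carbon moves the positive charge from the secondary centre to an adjacent carbon, generating a more stable tertiary carbocation.
Step 3: A weak base (a water (or ethanol) molecule from the solvent) removes a proton from a carbon adjacent to the cationic centre; the electrons of that C–H bond become the new π(C=C) bond, giving the alkene.
Total: 3 elementary steps.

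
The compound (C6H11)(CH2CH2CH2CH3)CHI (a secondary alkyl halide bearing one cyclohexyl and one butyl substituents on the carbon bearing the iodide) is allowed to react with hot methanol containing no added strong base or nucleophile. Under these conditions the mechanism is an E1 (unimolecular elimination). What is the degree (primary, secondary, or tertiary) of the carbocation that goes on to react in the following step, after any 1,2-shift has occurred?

tertiary

Step 1: The C–I bond breaks with both electrons going to the iodide; I⁻ leaves and a secondary carbocation remains.
Step 2: A hydride (H with its bonding pair) migrates from the adjacent cyclohexyl carbon to the cationic centre — a 1,2-hydride shift — upgrading the secondary cation to a tertiary one.
The cation rearranges from secondary to tertiary via a 1,2-hydride shift from the adjacent cyclohexyl carbon; the tertiary cation is what reacts next.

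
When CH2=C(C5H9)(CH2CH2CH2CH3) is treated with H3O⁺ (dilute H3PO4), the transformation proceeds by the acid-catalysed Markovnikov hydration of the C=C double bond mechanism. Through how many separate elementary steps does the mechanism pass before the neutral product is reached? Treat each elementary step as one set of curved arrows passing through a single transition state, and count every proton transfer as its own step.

Step 1: Electrophilic addition begins with the π(C=C) electrons forming a bond to the proton of H3O⁺. Following Markovnikov's rule, the resulting cation is tertiary. H2O is released.
(No 1,2-shift: no single shift to an adjacent carbon would give a more stable cation.)
Step 2: Nucleophilic capture of the cation by H2O produces the protonated alcohol (an oxonium ion).
Step 3: Proton transfer from the O–H of the oxonium ion to H2O completes the catalytic cycle and yields the alcohol.
Total: 3 elementary steps.

3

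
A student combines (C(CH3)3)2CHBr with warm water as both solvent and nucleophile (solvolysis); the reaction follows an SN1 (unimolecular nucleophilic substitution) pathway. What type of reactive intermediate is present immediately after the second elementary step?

tertiary carbocation

Step 1: Rate-determining heterolysis of the C–Br bond gives Br⁻ and a secondary carbocation.
Step 2: A 1,2-methyl shift from the adjacent tert-butyl carbon moves the positive charge from the secondary centre to an adjacent carbon, generating a more stable tertiary carbocation.
After step 2 the species present is a tertiary carbocation.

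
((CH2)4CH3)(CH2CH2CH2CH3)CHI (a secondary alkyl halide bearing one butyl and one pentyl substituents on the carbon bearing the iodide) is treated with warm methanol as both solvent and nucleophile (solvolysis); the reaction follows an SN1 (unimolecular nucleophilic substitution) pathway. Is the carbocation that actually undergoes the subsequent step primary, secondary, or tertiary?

Step 1: Unassisted departure of I⁻ (taking the C–I bonding pair) generates a secondary carbocation.
No single 1,2-shift to an adjacent carbon would give a more-substituted cation, so no rearrangement occurs.

secondary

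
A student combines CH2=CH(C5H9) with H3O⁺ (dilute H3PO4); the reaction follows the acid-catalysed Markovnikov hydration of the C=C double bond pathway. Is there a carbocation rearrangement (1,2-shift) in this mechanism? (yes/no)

The first-formed carbocation is secondary.
The adjacent cyclopentyl carbon already bears 2 other carbon substituents and has a hydrogen to migrate; after a 1,2-hydride shift from that carbon the positive charge sits on a tertiary centre.
Tertiary is more stable than secondary, so the shift occurs.

yes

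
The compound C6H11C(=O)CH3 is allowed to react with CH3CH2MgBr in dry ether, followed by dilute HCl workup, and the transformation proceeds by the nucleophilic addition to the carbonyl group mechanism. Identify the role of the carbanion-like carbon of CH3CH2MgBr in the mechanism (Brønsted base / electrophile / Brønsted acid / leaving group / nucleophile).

nucleophile

Step 1: Nucleophilic addition: the carbanion-like carbon of CH3CH2MgBr adds to the carbonyl carbon, pushing the π(C=O) electron pair onto oxygen and giving a tetrahedral alkoxide.
The carbanion-like carbon of CH3CH2MgBr donates an electron pair to form a new σ-bond to carbon — it is the nucleophile.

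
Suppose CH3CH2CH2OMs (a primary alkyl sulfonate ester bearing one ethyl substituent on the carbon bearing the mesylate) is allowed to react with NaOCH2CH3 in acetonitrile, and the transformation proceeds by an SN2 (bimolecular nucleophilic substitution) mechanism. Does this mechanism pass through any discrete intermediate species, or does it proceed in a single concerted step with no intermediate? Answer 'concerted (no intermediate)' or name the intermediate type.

Backside attack by CH3CH2O⁻ on the carbon bearing the mesylate: the new C–O bond forms as the C–O bond breaks, with Walden inversion at carbon.
All bond changes occur in one transition state; no discrete intermediate is formed.

concerted (no intermediate)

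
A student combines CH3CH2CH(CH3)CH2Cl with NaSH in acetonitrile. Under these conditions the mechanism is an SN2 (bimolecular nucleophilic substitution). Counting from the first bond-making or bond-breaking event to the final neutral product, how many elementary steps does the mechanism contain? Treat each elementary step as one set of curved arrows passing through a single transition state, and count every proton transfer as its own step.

1

Step 1: Backside attack by HS⁻ on the carbon bearing the chloride: the new C–S bond forms as the C–Cl bond breaks, with Walden inversion at carbon.
Total: 1 elementary step.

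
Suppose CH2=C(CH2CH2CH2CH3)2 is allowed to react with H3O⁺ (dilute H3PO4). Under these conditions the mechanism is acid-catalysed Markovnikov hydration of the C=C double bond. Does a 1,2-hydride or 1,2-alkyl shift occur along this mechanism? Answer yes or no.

The first-formed carbocation is tertiary.
No single 1,2-shift to an adjacent carbon would produce a more-substituted cation than the one already present, so no rearrangement occurs.

no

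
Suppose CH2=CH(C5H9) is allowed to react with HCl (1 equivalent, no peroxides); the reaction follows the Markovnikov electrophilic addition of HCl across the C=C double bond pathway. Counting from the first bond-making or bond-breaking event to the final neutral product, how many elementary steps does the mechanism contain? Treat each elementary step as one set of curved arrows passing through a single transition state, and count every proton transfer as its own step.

3

Step 1: Protonation of the alkene by HCl: the π bond acts as the nucleophile and picks up H⁺, giving the more stable (Markovnikov) secondary carbocation. The H–Cl bond breaks heterolytically, releasing Cl⁻.
Step 2: A hydride (H with its bonding pair) migrates from the adjacent cyclopentyl carbon to the cationic centre — a 1,2-hydride shift — upgrading the secondary cation to a tertiary one.
Step 3: The Cl⁻ anion donates a lone pair to the carbocation, forming the new C–Cl σ-bond and giving the neutral alkyl halide.
Total: 3 elementary steps.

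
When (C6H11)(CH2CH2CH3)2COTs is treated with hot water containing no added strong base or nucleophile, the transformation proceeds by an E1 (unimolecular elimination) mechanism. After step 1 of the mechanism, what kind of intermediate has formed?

Step 1: Ionisation: the C–O σ-bond cleaves heterolytically; both bonding electrons depart with TsO⁻, leaving a tertiary carbocation at the α-carbon.
After step 1 the species present is a tertiary carbocation.

tertiary carbocation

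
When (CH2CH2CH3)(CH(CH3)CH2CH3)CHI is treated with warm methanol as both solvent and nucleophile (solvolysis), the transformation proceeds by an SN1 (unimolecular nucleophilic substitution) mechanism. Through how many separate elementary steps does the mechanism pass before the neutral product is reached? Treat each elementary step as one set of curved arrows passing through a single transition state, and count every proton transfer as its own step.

4

Step 1: The C–I bond breaks with both electrons going to the iodide; I⁻ leaves and a secondary carbocation remains.
Step 2: Carbocation rearrangement: a 1,2-hydride shift from the adjacent sec-butyl carbon converts the initially-formed secondary cation into the more stable tertiary cation.
Step 3: Nucleophilic capture: the oxygen of CH3OH bonds to the cationic carbon, producing an oxonium-ion intermediate.
Step 4: Deprotonation of the oxonium oxygen by solvent methanol yields the neutral ether.
Total: 4 elementary steps.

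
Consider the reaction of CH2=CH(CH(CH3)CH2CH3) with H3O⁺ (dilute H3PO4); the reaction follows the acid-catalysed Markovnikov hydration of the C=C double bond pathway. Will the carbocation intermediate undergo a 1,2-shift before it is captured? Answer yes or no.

yes

The first-formed carbocation is secondary.
The adjacent sec-butyl carbon already bears 2 other carbon substituents and has a hydrogen to migrate; after a 1,2-hydride shift from that carbon the positive charge sits on a tertiary centre.
Tertiary is more stable than secondary, so the shift occurs.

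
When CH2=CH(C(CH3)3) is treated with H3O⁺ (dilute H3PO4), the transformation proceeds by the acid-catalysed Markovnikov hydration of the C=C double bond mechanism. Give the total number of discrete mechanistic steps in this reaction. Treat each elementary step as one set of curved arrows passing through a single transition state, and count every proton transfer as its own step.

Step 1: Protonation of the alkene by H3O⁺: the π bond acts as the nucleophile and picks up H⁺, giving the more stable (Markovnikov) secondary carbocation. H2O is released.
Step 2: Carbocation rearrangement: a 1,2-methyl shift from the adjacent tert-butyl carbon converts the initially-formed secondary cation into the more stable tertiary cation.
Step 3: Water acts as the nucleophile: an oxygen lone pair bonds to the cationic carbon, giving an oxonium-ion intermediate.
Step 4: H2O removes a proton from the oxonium oxygen, regenerating H3O⁺ and giving the neutral alcohol.
Total: 4 elementary steps.

4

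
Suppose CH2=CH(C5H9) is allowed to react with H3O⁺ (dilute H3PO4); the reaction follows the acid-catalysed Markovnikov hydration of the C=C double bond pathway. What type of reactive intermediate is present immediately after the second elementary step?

Step 1: The π electrons of the C=C bond attack a proton of H3O⁺; Markovnikov addition places the new C–H on the less-substituted alkene carbon, so the positive charge ends up on the more-substituted carbon — a secondary carbocation. H2O is released.
Step 2: A 1,2-hydride shift from the adjacent cyclopentyl carbon moves the positive charge from the secondary centre to an adjacent carbon, generating a more stable tertiary carbocation.
After step 2 the species present is a tertiary carbocation.

tertiary carbocation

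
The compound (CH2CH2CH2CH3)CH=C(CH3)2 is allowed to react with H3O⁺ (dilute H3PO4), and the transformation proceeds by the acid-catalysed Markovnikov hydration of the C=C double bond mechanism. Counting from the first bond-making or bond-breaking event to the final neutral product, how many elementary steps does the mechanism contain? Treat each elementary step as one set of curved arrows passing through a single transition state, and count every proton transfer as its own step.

Step 1: The π electrons of the C=C bond attack a proton of H3O⁺; Markovnikov addition places the new C–H on the less-substituted alkene carbon, so the positive charge ends up on the more-substituted carbon — a tertiary carbocation. H2O is released.
(No 1,2-shift: no single shift to an adjacent carbon would give a more stable cation.)
Step 2: Water acts as the nucleophile: an oxygen lone pair bonds to the cationic carbon, giving an oxonium-ion intermediate.
Step 3: Deprotonation of the oxonium ion by a water molecule delivers the neutral alcohol and regenerates the acid catalyst.
Total: 3 elementary steps.

3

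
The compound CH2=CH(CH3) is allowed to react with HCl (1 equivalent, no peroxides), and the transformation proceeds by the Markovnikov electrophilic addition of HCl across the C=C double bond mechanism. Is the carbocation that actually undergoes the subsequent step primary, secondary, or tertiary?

secondary

Step 1: Electrophilic addition begins with the π(C=C) electrons forming a bond to the proton of HCl. Following Markovnikov's rule, the resulting cation is secondary. The H–Cl bond breaks heterolytically, releasing Cl⁻.
No single 1,2-shift to an adjacent carbon would give a more-substituted cation, so no rearrangement occurs.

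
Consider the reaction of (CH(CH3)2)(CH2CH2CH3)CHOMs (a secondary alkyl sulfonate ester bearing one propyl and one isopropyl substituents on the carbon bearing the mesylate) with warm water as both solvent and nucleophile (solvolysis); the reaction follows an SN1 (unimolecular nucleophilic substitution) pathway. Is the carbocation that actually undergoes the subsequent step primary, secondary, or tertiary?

Step 1: Unassisted departure of MsO⁻ (taking the C–O bonding pair) generates a secondary carbocation.
Step 2: A hydride (H with its bonding pair) migrates from the adjacent isopropyl carbon to the cationic centre — a 1,2-hydride shift — upgrading the secondary cation to a tertiary one.
The cation rearranges from secondary to tertiary via a 1,2-hydride shift from the adjacent isopropyl carbon; the tertiary cation is what reacts next.

tertiary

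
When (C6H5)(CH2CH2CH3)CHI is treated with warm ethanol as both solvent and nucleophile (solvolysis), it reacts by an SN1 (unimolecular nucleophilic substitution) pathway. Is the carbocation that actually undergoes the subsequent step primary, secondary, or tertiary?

secondary

Step 1: The C–I bond breaks with both electrons going to the iodide; I⁻ leaves and a secondary carbocation remains.
No single 1,2-shift to an adjacent carbon would give a more-substituted cation, so no rearrangement occurs.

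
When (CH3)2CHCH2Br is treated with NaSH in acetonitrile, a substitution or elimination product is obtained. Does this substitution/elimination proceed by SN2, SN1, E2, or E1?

SN2

Conditions: a primary substrate with a strong nucleophile in the polar aprotic solvent acetonitrile.
These conditions are the textbook signature of the SN2 pathway.
An unhindered substrate with a strong nucleophile in a polar aprotic solvent favours one-step backside displacement.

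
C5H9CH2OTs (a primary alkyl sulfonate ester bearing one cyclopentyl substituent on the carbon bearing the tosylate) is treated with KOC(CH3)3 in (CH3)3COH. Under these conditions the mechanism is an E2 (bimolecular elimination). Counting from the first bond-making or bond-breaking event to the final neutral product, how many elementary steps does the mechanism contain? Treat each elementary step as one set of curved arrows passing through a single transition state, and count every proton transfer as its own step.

Step 1: In one step, (CH3)3CO⁻ pulls off a β-proton, the C–O bond cleaves, and a C=C double bond forms between the α- and β-carbons (E2, anti elimination).
Total: 1 elementary step.

1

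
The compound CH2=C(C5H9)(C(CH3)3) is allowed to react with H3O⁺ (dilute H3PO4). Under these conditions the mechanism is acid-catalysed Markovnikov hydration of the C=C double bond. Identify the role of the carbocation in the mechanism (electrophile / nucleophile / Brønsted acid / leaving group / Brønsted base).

electrophile

Step 2: A lone pair on the oxygen of H2O attacks the carbocation, forming a C–O bond and an oxonium ion (a protonated alcohol).
The carbocation accepts an electron pair into an empty or π* orbital — it is the electrophile.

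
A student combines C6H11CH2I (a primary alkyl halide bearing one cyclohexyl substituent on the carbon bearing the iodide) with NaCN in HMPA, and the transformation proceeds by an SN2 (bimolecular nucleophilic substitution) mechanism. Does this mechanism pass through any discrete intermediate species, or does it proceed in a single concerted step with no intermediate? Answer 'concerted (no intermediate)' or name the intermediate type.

concerted (no intermediate)

Backside attack by CN⁻ on the carbon bearing the iodide: the new C–C bond forms as the C–I bond breaks, with Walden inversion at carbon.
All bond changes occur in one transition state; no discrete intermediate is formed.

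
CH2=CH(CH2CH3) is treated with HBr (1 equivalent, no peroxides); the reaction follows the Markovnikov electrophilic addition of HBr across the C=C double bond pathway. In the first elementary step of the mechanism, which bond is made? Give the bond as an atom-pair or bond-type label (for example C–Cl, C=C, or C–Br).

Step 1: Electrophilic addition begins with the π(C=C) electrons forming a bond to the proton of HBr. Following Markovnikov's rule, the resulting cation is secondary. The H–Br bond breaks heterolytically, releasing Br⁻.
The bond formed in this step is the C–H bond.

C–H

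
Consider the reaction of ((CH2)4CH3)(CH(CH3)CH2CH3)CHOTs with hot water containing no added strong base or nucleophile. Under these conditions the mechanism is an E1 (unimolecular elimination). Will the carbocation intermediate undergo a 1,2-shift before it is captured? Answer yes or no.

The first-formed carbocation is secondary.
The adjacent sec-butyl carbon already bears 2 other carbon substituents and has a hydrogen to migrate; after a 1,2-hydride shift from that carbon the positive charge sits on a tertiary centre.
Tertiary is more stable than secondary, so the shift occurs.

yes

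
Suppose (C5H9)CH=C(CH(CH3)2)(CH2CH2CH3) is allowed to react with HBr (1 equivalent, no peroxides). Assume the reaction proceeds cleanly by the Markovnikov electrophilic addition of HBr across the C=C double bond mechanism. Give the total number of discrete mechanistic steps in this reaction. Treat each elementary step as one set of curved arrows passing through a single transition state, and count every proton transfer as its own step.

Step 1: Electrophilic addition begins with the π(C=C) electrons forming a bond to the proton of HBr. Following Markovnikov's rule, the resulting cation is tertiary. The H–Br bond breaks heterolytically, releasing Br⁻.
(No 1,2-shift: no single shift to an adjacent carbon would give a more stable cation.)
Step 2: The Br⁻ anion donates a lone pair to the carbocation, forming the new C–Br σ-bond and giving the neutral alkyl halide.
Total: 2 elementary steps.

2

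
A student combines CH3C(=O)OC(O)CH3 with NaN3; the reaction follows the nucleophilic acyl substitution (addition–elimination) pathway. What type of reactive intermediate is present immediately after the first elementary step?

Step 1: N3⁻ adds to the carbonyl carbon; the C=O π electrons shift onto oxygen and a tetrahedral alkoxide intermediate forms.
After step 1 the species present is a tetrahedral intermediate.

tetrahedral intermediate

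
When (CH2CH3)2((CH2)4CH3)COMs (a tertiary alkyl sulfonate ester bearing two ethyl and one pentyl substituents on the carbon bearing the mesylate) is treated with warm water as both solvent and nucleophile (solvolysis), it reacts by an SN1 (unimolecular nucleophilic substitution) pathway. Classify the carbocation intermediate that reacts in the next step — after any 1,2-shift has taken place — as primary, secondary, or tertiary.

Step 1: Unassisted departure of MsO⁻ (taking the C–O bonding pair) generates a tertiary carbocation.
No single 1,2-shift to an adjacent carbon would give a more-substituted cation, so no rearrangement occurs.

tertiary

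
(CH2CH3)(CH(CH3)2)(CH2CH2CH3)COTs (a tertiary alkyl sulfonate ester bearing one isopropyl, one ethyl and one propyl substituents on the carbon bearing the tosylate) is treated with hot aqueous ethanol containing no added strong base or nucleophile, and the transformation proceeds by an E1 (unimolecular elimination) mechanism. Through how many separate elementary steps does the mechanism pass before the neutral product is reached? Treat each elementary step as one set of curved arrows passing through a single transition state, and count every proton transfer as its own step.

Step 1: Rate-determining heterolysis of the C–O bond gives TsO⁻ and a tertiary carbocation.
(No 1,2-shift: no single shift to an adjacent carbon would give a more stable cation.)
Step 2: Loss of a β-proton to a water (or ethanol) molecule of the solvent: the C–H bonding pair collapses toward the cationic carbon to form the C=C π bond, yielding the alkene.
Total: 2 elementary steps.

2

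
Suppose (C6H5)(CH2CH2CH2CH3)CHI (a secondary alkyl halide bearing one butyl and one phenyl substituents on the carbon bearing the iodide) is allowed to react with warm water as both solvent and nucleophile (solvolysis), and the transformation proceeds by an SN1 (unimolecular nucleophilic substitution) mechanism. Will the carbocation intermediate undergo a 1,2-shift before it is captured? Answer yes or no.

no

The first-formed carbocation is secondary.
No single 1,2-shift to an adjacent carbon would produce a more-substituted cation than the one already present, so no rearrangement occurs.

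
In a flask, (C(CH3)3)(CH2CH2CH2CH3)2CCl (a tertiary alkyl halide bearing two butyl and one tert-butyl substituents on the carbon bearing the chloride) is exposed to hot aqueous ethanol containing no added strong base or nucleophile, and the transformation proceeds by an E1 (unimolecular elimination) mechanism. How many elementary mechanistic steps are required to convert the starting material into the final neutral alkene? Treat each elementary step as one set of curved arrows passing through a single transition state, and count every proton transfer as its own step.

2

Step 1: Rate-determining heterolysis of the C–Cl bond gives Cl⁻ and a tertiary carbocation.
(No 1,2-shift: no single shift to an adjacent carbon would give a more stable cation.)
Step 2: Loss of a β-proton to a water (or ethanol) molecule of the solvent: the C–H bonding pair collapses toward the cationic carbon to form the C=C π bond, yielding the alkene.
Total: 2 elementary steps.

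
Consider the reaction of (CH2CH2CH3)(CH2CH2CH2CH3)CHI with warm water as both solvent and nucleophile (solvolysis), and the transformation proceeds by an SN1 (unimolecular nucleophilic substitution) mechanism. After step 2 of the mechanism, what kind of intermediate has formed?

oxonium ion

Step 1: The C–I bond breaks with both electrons going to the iodide; I⁻ leaves and a secondary carbocation remains.
Step 2: H2O donates an oxygen lone pair into the empty p orbital of the cation, giving a protonated alcohol (an oxonium ion).
After step 2 the species present is an oxonium ion.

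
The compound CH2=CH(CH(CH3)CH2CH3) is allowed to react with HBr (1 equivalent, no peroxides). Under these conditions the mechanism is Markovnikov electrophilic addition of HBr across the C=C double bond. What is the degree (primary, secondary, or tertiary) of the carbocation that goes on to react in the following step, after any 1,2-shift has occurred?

Step 1: The π electrons of the C=C bond attack a proton of HBr; Markovnikov addition places the new C–H on the less-substituted alkene carbon, so the positive charge ends up on the more-substituted carbon — a secondary carbocation. The H–Br bond breaks heterolytically, releasing Br⁻.
Step 2: Carbocation rearrangement: a 1,2-hydride shift from the adjacent sec-butyl carbon converts the initially-formed secondary cation into the more stable tertiary cation.
The cation rearranges from secondary to tertiary via a 1,2-hydride shift from the adjacent sec-butyl carbon; the tertiary cation is what reacts next.

tertiary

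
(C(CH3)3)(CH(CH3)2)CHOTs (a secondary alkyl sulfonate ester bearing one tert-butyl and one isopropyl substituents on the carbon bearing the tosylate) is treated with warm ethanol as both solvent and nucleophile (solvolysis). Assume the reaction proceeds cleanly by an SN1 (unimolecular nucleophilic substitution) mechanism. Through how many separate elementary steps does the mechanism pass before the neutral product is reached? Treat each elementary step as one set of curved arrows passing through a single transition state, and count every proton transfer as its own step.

Step 1: Rate-determining heterolysis of the C–O bond gives TsO⁻ and a secondary carbocation.
Step 2: A hydride (H with its bonding pair) migrates from the adjacent isopropyl carbon to the cationic centre — a 1,2-hydride shift — upgrading the secondary cation to a tertiary one.
Step 3: Nucleophilic capture: the oxygen of CH3CH2OH bonds to the cationic carbon, producing an oxonium-ion intermediate.
Step 4: Proton transfer from the O–H of the oxonium ion to a solvent molecule delivers the neutral ether.
Total: 4 elementary steps.

4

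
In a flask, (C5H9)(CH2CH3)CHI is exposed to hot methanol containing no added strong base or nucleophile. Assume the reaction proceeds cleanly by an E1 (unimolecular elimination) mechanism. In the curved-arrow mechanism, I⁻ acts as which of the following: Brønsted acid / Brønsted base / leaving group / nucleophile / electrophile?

leaving group

Step 1: Unassisted departure of I⁻ (taking the C–I bonding pair) generates a secondary carbocation.
I⁻ departs with both electrons of the breaking σ-bond — that is the definition of a leaving group.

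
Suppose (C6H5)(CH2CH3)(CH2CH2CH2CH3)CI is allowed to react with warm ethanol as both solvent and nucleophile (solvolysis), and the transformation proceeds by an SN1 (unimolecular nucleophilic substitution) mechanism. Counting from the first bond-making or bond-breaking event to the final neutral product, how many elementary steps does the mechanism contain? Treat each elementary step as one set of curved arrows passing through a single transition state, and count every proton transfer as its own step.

3

Step 1: Rate-determining heterolysis of the C–I bond gives I⁻ and a tertiary carbocation.
(No 1,2-shift: no single shift to an adjacent carbon would give a more stable cation.)
Step 2: A lone pair on the oxygen of CH3CH2OH attacks the carbocation, forming a new C–O σ-bond and an oxonium ion.
Step 3: Proton transfer from the O–H of the oxonium ion to a solvent molecule delivers the neutral ether.
Total: 3 elementary steps.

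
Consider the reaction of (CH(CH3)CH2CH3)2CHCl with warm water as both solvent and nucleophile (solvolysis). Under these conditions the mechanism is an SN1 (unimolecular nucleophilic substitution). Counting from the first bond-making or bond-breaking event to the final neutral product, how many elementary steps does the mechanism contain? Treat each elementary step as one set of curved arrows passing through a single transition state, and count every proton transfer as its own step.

4

Step 1: Ionisation: the C–Cl σ-bond cleaves heterolytically; both bonding electrons depart with Cl⁻, leaving a secondary carbocation at the α-carbon.
Step 2: A 1,2-hydride shift from the adjacent sec-butyl carbon moves the positive charge from the secondary centre to an adjacent carbon, generating a more stable tertiary carbocation.
Step 3: Nucleophilic capture: the oxygen of H2O bonds to the cationic carbon, producing an oxonium-ion intermediate.
Step 4: A second solvent molecule removes the proton on oxygen, giving the neutral alcohol product.
Total: 4 elementary steps.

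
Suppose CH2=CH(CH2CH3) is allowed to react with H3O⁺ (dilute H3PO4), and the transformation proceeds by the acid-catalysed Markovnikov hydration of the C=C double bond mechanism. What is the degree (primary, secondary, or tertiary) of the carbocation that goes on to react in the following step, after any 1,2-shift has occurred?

secondary

Step 1: Protonation of the alkene by H3O⁺: the π bond acts as the nucleophile and picks up H⁺, giving the more stable (Markovnikov) secondary carbocation. H2O is released.
No single 1,2-shift to an adjacent carbon would give a more-substituted cation, so no rearrangement occurs.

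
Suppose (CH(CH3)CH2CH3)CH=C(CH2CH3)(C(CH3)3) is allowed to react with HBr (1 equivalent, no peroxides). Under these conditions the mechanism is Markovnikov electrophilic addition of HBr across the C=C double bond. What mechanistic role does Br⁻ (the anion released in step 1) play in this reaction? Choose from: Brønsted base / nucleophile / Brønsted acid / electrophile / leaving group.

nucleophile

Step 2: The Br⁻ anion donates a lone pair to the carbocation, forming the new C–Br σ-bond and giving the neutral alkyl halide.
Br⁻ (the anion released in step 1) donates an electron pair to form a new σ-bond to carbon — it is the nucleophile.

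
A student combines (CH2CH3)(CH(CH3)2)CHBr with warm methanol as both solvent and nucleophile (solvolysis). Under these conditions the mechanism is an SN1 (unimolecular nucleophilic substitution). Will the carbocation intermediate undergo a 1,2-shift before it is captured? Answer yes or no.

yes

The first-formed carbocation is secondary.
The adjacent isopropyl carbon already bears 2 other carbon substituents and has a hydrogen to migrate; after a 1,2-hydride shift from that carbon the positive charge sits on a tertiary centre.
Tertiary is more stable than secondary, so the shift occurs.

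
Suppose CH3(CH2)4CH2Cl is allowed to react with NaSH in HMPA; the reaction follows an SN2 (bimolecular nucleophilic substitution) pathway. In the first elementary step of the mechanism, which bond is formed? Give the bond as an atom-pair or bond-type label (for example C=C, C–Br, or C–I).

Step 1: The hydrosulfide nucleophile donates a lone pair from S to the α-carbon in a backside attack; simultaneously the C–Cl σ-bond breaks and both of its electrons leave with Cl⁻. One concerted step with inversion of configuration.
The bond formed in this step is the C–S bond.

C–S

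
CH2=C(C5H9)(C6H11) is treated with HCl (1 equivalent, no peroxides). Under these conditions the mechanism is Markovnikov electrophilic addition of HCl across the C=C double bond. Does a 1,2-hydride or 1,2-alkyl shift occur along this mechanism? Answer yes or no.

The first-formed carbocation is tertiary.
No single 1,2-shift to an adjacent carbon would produce a more-substituted cation than the one already present, so no rearrangement occurs.

no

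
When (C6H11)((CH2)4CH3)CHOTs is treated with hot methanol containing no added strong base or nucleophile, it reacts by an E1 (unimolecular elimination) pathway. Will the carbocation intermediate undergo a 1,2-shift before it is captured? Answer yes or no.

The first-formed carbocation is secondary.
The adjacent cyclohexyl carbon already bears 2 other carbon substituents and has a hydrogen to migrate; after a 1,2-hydride shift from that carbon the positive charge sits on a tertiary centre.
Tertiary is more stable than secondary, so the shift occurs.

yes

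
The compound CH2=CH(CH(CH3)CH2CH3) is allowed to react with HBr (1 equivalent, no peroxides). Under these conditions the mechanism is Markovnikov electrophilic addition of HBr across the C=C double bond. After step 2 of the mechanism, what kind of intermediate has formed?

tertiary carbocation

Step 1: The π electrons of the C=C bond attack a proton of HBr; Markovnikov addition places the new C–H on the less-substituted alkene carbon, so the positive charge ends up on the more-substituted carbon — a secondary carbocation. The H–Br bond breaks heterolytically, releasing Br⁻.
Step 2: Carbocation rearrangement: a 1,2-hydride shift from the adjacent sec-butyl carbon converts the initially-formed secondary cation into the more stable tertiary cation.
After step 2 the species present is a tertiary carbocation.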